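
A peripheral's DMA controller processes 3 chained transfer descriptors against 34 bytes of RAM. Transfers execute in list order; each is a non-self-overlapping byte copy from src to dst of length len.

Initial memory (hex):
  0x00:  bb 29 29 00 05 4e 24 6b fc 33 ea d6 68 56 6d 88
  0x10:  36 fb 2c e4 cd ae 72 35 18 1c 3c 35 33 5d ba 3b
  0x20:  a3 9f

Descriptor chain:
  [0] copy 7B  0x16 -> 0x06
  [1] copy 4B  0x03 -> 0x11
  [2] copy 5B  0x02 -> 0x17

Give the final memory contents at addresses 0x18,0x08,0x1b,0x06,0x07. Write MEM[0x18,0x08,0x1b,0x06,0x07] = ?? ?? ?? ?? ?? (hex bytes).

MEM[0x18,0x08,0x1b,0x06,0x07] = 00 18 72 72 35

D0: mem[0x06..0x0c] <- [72 35 18 1c 3c 35 33]
D1: mem[0x11..0x14] <- [00 05 4e 72]
D2: mem[0x17..0x1b] <- [29 00 05 4e 72]
query mem[0x18]=0x00, mem[0x08]=0x18, mem[0x1b]=0x72, mem[0x06]=0x72, mem[0x07]=0x35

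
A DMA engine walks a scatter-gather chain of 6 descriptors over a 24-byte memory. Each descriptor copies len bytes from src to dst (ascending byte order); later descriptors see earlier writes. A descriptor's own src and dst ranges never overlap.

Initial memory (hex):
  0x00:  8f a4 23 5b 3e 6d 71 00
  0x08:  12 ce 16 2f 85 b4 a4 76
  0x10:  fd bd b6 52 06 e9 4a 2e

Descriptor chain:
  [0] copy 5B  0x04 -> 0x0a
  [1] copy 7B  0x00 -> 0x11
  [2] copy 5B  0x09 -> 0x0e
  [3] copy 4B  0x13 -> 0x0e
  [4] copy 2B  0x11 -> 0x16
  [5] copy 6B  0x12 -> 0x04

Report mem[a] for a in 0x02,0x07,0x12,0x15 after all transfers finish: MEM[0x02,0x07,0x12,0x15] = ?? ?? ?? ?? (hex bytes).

[0] 0x04->0x0a len=5 : 3e 6d 71 00 12
[1] 0x00->0x11 len=7 : 8f a4 23 5b 3e 6d 71
[2] 0x09->0x0e len=5 : ce 3e 6d 71 00
[3] 0x13->0x0e len=4 : 23 5b 3e 6d
[4] 0x11->0x16 len=2 : 6d 00
[5] 0x12->0x04 len=6 : 00 23 5b 3e 6d 00
query mem[0x02]=0x23, mem[0x07]=0x3e, mem[0x12]=0x00, mem[0x15]=0x3e

MEM[0x02,0x07,0x12,0x15] = 23 3e 00 3e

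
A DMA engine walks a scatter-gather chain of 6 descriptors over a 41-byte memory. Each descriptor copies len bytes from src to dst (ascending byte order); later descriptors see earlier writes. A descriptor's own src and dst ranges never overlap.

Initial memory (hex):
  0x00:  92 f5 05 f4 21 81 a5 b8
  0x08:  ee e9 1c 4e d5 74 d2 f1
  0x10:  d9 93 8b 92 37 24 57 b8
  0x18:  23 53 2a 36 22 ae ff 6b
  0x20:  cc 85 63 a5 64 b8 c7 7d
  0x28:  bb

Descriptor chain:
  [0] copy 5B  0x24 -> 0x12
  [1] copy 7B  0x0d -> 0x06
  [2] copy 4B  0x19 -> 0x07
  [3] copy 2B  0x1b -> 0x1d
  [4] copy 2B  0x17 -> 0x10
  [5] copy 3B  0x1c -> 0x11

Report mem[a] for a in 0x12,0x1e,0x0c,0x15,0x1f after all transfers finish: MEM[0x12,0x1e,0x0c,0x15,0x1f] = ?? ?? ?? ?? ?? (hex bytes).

[0] 0x24->0x12 len=5 : 64 b8 c7 7d bb
[1] 0x0d->0x06 len=7 : 74 d2 f1 d9 93 64 b8
[2] 0x19->0x07 len=4 : 53 2a 36 22
[3] 0x1b->0x1d len=2 : 36 22
[4] 0x17->0x10 len=2 : b8 23
[5] 0x1c->0x11 len=3 : 22 36 22
query mem[0x12]=0x36, mem[0x1e]=0x22, mem[0x0c]=0xb8, mem[0x15]=0x7d, mem[0x1f]=0x6b

MEM[0x12,0x1e,0x0c,0x15,0x1f] = 36 22 b8 7d 6b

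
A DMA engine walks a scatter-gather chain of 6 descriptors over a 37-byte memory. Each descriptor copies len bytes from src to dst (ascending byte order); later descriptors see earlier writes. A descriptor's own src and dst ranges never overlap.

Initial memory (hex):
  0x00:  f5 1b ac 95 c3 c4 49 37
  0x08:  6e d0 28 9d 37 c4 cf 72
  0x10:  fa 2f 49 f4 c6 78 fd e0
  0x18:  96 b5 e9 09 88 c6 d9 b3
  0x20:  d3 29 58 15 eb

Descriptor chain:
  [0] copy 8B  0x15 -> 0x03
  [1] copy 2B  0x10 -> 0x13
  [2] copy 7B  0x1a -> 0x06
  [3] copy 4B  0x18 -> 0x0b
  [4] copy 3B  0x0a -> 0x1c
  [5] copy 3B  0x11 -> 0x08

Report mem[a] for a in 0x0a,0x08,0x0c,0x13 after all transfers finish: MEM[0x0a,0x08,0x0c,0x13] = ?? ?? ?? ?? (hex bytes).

MEM[0x0a,0x08,0x0c,0x13] = fa 2f b5 fa

#0 dst[0x03+8] := {0x78,0xfd,0xe0,0x96,0xb5,0xe9,0x09,0x88}
#1 dst[0x13+2] := {0xfa,0x2f}
#2 dst[0x06+7] := {0xe9,0x09,0x88,0xc6,0xd9,0xb3,0xd3}
#3 dst[0x0b+4] := {0x96,0xb5,0xe9,0x09}
#4 dst[0x1c+3] := {0xd9,0x96,0xb5}
#5 dst[0x08+3] := {0x2f,0x49,0xfa}
query mem[0x0a]=0xfa, mem[0x08]=0x2f, mem[0x0c]=0xb5, mem[0x13]=0xfa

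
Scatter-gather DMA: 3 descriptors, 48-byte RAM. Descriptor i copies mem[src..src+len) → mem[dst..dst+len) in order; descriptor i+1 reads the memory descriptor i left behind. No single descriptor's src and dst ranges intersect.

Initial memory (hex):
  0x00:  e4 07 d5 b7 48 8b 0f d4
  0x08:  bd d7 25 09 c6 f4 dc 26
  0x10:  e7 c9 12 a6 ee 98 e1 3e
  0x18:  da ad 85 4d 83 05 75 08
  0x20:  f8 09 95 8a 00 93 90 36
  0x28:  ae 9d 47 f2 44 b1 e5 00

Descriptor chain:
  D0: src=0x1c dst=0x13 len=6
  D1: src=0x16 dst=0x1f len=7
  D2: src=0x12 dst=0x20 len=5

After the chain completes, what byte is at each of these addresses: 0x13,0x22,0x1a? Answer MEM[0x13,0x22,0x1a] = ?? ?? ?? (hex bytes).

MEM[0x13,0x22,0x1a] = 83 05 85

  after D0: wrote 6B at 0x13 = 83057508f809
  after D1: wrote 7B at 0x1f = 08f809ad854d83
  after D2: wrote 5B at 0x20 = 1283057508
query mem[0x13]=0x83, mem[0x22]=0x05, mem[0x1a]=0x85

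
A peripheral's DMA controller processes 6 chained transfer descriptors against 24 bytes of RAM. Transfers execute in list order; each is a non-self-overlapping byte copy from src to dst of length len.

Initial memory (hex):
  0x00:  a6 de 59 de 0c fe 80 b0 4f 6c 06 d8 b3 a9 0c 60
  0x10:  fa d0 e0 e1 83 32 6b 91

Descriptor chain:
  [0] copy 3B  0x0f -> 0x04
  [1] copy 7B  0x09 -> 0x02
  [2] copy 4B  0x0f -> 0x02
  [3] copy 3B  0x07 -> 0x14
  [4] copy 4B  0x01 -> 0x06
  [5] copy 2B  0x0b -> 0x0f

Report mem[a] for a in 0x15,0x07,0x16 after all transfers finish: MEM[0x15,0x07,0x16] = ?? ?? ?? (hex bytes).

  after D0: wrote 3B at 0x04 = 60fad0
  after D1: wrote 7B at 0x02 = 6c06d8b3a90c60
  after D2: wrote 4B at 0x02 = 60fad0e0
  after D3: wrote 3B at 0x14 = 0c606c
  after D4: wrote 4B at 0x06 = de60fad0
  after D5: wrote 2B at 0x0f = d8b3
query mem[0x15]=0x60, mem[0x07]=0x60, mem[0x16]=0x6c

MEM[0x15,0x07,0x16] = 60 60 6c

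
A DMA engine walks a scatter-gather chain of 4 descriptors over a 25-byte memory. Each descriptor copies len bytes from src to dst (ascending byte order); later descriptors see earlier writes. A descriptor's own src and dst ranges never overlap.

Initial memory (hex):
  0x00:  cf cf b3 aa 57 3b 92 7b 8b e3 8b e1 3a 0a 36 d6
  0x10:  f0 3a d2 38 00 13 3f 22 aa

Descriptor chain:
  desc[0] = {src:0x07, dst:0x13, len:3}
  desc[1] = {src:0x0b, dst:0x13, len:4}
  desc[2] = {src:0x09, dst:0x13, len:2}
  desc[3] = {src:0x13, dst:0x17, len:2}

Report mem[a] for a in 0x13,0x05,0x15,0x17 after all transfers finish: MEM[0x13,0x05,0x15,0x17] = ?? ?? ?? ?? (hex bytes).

MEM[0x13,0x05,0x15,0x17] = e3 3b 0a e3

[0] 0x07->0x13 len=3 : 7b 8b e3
[1] 0x0b->0x13 len=4 : e1 3a 0a 36
[2] 0x09->0x13 len=2 : e3 8b
[3] 0x13->0x17 len=2 : e3 8b
query mem[0x13]=0xe3, mem[0x05]=0x3b, mem[0x15]=0x0a, mem[0x17]=0xe3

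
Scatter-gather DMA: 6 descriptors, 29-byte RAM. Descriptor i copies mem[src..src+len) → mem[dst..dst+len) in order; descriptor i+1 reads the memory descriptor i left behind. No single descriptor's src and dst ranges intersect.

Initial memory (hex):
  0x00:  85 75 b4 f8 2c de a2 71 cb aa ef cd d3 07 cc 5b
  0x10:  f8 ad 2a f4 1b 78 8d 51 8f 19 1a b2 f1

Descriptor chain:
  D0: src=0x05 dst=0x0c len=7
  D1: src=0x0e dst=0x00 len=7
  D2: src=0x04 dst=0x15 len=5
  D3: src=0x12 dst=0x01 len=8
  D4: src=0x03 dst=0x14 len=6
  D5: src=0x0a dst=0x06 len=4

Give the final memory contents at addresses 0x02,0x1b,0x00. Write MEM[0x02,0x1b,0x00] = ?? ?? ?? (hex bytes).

MEM[0x02,0x1b,0x00] = f4 b2 71

D0: mem[0x0c..0x12] <- [de a2 71 cb aa ef cd]
D1: mem[0x00..0x06] <- [71 cb aa ef cd f4 1b]
D2: mem[0x15..0x19] <- [cd f4 1b 71 cb]
D3: mem[0x01..0x08] <- [cd f4 1b cd f4 1b 71 cb]
D4: mem[0x14..0x19] <- [1b cd f4 1b 71 cb]
D5: mem[0x06..0x09] <- [ef cd de a2]
query mem[0x02]=0xf4, mem[0x1b]=0xb2, mem[0x00]=0x71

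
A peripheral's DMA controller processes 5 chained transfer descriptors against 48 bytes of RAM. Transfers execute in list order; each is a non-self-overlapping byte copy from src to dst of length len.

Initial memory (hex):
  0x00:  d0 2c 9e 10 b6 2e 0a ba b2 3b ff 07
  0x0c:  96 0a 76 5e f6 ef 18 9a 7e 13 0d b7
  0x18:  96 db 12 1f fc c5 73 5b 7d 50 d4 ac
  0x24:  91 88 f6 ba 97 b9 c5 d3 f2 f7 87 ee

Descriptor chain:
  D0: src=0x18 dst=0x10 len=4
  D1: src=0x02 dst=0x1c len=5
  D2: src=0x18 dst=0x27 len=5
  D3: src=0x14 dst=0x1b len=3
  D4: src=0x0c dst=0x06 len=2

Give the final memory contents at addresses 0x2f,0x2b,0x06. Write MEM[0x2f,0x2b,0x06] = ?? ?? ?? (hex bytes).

MEM[0x2f,0x2b,0x06] = ee 9e 96

#0 dst[0x10+4] := {0x96,0xdb,0x12,0x1f}
#1 dst[0x1c+5] := {0x9e,0x10,0xb6,0x2e,0x0a}
#2 dst[0x27+5] := {0x96,0xdb,0x12,0x1f,0x9e}
#3 dst[0x1b+3] := {0x7e,0x13,0x0d}
#4 dst[0x06+2] := {0x96,0x0a}
query mem[0x2f]=0xee, mem[0x2b]=0x9e, mem[0x06]=0x96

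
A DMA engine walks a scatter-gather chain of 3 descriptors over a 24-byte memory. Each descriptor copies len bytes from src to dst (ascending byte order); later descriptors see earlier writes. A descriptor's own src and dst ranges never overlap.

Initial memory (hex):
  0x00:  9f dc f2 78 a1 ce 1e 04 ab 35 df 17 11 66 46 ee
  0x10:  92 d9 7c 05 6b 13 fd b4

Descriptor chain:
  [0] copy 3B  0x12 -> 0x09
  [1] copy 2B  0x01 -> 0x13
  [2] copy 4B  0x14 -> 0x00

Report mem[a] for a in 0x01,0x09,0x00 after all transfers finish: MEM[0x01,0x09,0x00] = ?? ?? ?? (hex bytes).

MEM[0x01,0x09,0x00] = 13 7c f2

  after D0: wrote 3B at 0x09 = 7c056b
  after D1: wrote 2B at 0x13 = dcf2
  after D2: wrote 4B at 0x00 = f213fdb4
query mem[0x01]=0x13, mem[0x09]=0x7c, mem[0x00]=0xf2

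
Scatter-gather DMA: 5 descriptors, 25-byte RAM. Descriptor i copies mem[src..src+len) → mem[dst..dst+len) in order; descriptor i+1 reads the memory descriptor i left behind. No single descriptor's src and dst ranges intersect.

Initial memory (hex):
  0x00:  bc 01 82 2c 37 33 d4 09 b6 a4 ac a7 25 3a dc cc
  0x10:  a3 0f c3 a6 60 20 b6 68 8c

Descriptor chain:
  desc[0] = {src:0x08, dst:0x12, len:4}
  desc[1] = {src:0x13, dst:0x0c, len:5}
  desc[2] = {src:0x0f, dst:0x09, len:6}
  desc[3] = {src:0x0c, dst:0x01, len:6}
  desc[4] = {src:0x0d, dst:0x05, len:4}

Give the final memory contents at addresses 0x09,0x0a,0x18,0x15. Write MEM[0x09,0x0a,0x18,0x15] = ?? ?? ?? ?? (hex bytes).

MEM[0x09,0x0a,0x18,0x15] = b6 68 8c a7

D0: mem[0x12..0x15] <- [b6 a4 ac a7]
D1: mem[0x0c..0x10] <- [a4 ac a7 b6 68]
D2: mem[0x09..0x0e] <- [b6 68 0f b6 a4 ac]
D3: mem[0x01..0x06] <- [b6 a4 ac b6 68 0f]
D4: mem[0x05..0x08] <- [a4 ac b6 68]
query mem[0x09]=0xb6, mem[0x0a]=0x68, mem[0x18]=0x8c, mem[0x15]=0xa7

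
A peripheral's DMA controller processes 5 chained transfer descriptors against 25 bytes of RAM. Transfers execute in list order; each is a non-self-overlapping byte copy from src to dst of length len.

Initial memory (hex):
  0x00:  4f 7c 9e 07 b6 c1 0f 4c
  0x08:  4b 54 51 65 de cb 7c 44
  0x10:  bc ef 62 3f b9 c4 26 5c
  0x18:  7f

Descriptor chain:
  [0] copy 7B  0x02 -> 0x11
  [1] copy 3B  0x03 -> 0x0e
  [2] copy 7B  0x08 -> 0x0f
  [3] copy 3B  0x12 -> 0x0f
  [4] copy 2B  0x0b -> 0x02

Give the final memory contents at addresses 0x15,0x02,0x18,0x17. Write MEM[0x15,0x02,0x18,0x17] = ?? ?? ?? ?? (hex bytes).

MEM[0x15,0x02,0x18,0x17] = 07 65 7f 4b

#0 dst[0x11+7] := {0x9e,0x07,0xb6,0xc1,0x0f,0x4c,0x4b}
#1 dst[0x0e+3] := {0x07,0xb6,0xc1}
#2 dst[0x0f+7] := {0x4b,0x54,0x51,0x65,0xde,0xcb,0x07}
#3 dst[0x0f+3] := {0x65,0xde,0xcb}
#4 dst[0x02+2] := {0x65,0xde}
query mem[0x15]=0x07, mem[0x02]=0x65, mem[0x18]=0x7f, mem[0x17]=0x4b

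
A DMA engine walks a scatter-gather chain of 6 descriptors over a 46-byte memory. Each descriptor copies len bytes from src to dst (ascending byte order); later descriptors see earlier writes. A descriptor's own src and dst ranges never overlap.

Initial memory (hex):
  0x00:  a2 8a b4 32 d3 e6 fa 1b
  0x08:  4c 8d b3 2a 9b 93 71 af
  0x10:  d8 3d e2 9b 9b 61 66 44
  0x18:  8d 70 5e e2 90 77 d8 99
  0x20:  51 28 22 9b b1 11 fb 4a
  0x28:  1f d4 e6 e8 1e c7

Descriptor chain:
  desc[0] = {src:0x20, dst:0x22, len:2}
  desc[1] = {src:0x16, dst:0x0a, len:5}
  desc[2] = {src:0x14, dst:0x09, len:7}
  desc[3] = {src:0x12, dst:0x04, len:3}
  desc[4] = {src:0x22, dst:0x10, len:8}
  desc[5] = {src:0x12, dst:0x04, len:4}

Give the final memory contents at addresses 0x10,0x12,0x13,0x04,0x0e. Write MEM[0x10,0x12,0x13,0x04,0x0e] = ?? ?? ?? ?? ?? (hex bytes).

MEM[0x10,0x12,0x13,0x04,0x0e] = 51 b1 11 b1 70

[0] 0x20->0x22 len=2 : 51 28
[1] 0x16->0x0a len=5 : 66 44 8d 70 5e
[2] 0x14->0x09 len=7 : 9b 61 66 44 8d 70 5e
[3] 0x12->0x04 len=3 : e2 9b 9b
[4] 0x22->0x10 len=8 : 51 28 b1 11 fb 4a 1f d4
[5] 0x12->0x04 len=4 : b1 11 fb 4a
query mem[0x10]=0x51, mem[0x12]=0xb1, mem[0x13]=0x11, mem[0x04]=0xb1, mem[0x0e]=0x70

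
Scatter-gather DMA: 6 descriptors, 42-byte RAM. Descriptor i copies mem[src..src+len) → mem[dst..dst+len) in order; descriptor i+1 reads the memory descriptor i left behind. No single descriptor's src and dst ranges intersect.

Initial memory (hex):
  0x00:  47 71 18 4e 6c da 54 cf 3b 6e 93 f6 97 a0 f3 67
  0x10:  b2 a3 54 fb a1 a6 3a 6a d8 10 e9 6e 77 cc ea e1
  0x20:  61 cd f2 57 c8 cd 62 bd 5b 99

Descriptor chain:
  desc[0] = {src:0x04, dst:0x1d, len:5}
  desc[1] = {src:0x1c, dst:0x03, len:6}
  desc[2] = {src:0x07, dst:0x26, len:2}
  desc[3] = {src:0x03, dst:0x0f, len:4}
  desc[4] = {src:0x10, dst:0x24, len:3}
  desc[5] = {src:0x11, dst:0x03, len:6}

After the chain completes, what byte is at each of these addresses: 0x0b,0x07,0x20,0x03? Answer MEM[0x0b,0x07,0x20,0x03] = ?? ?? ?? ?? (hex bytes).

#0 dst[0x1d+5] := {0x6c,0xda,0x54,0xcf,0x3b}
#1 dst[0x03+6] := {0x77,0x6c,0xda,0x54,0xcf,0x3b}
#2 dst[0x26+2] := {0xcf,0x3b}
#3 dst[0x0f+4] := {0x77,0x6c,0xda,0x54}
#4 dst[0x24+3] := {0x6c,0xda,0x54}
#5 dst[0x03+6] := {0xda,0x54,0xfb,0xa1,0xa6,0x3a}
query mem[0x0b]=0xf6, mem[0x07]=0xa6, mem[0x20]=0xcf, mem[0x03]=0xda

MEM[0x0b,0x07,0x20,0x03] = f6 a6 cf da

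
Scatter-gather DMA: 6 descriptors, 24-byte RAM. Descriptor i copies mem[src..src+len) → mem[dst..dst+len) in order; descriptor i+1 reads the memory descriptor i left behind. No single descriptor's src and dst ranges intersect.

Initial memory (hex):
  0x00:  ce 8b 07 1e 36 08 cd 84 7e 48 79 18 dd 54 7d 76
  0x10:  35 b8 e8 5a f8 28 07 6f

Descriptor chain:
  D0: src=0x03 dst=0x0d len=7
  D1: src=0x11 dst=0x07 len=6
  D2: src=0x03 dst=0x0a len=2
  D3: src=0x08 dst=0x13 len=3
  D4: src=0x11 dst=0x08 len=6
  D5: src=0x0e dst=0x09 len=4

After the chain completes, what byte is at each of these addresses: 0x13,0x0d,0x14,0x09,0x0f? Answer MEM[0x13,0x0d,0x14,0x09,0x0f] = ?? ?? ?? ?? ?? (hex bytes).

MEM[0x13,0x0d,0x14,0x09,0x0f] = 7e 07 48 36 08

D0: mem[0x0d..0x13] <- [1e 36 08 cd 84 7e 48]
D1: mem[0x07..0x0c] <- [84 7e 48 f8 28 07]
D2: mem[0x0a..0x0b] <- [1e 36]
D3: mem[0x13..0x15] <- [7e 48 1e]
D4: mem[0x08..0x0d] <- [84 7e 7e 48 1e 07]
D5: mem[0x09..0x0c] <- [36 08 cd 84]
query mem[0x13]=0x7e, mem[0x0d]=0x07, mem[0x14]=0x48, mem[0x09]=0x36, mem[0x0f]=0x08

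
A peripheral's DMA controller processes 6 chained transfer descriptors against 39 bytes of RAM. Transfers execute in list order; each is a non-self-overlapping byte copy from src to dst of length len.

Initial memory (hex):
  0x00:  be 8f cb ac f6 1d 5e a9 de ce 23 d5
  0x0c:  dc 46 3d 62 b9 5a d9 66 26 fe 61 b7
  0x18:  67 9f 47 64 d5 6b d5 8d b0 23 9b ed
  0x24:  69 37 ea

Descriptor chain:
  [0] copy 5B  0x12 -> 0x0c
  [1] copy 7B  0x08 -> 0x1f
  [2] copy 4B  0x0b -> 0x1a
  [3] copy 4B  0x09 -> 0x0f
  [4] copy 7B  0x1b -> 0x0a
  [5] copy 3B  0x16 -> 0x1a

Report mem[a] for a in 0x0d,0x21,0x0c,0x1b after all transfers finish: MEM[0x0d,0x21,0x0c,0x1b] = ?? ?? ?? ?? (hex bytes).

MEM[0x0d,0x21,0x0c,0x1b] = d5 23 26 b7

  after D0: wrote 5B at 0x0c = d96626fe61
  after D1: wrote 7B at 0x1f = dece23d5d96626
  after D2: wrote 4B at 0x1a = d5d96626
  after D3: wrote 4B at 0x0f = ce23d5d9
  after D4: wrote 7B at 0x0a = d96626d5dece23
  after D5: wrote 3B at 0x1a = 61b767
query mem[0x0d]=0xd5, mem[0x21]=0x23, mem[0x0c]=0x26, mem[0x1b]=0xb7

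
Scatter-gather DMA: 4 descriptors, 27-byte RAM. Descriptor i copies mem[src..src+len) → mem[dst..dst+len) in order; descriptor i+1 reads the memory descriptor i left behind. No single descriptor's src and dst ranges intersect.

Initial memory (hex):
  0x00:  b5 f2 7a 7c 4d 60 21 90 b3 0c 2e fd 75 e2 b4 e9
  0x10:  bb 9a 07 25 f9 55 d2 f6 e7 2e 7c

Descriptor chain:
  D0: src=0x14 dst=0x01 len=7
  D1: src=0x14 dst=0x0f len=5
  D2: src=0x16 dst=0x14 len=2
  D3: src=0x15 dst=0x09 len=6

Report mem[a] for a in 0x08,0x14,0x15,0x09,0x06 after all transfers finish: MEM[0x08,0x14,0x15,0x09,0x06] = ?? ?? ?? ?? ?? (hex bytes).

MEM[0x08,0x14,0x15,0x09,0x06] = b3 d2 f6 f6 2e

#0 dst[0x01+7] := {0xf9,0x55,0xd2,0xf6,0xe7,0x2e,0x7c}
#1 dst[0x0f+5] := {0xf9,0x55,0xd2,0xf6,0xe7}
#2 dst[0x14+2] := {0xd2,0xf6}
#3 dst[0x09+6] := {0xf6,0xd2,0xf6,0xe7,0x2e,0x7c}
query mem[0x08]=0xb3, mem[0x14]=0xd2, mem[0x15]=0xf6, mem[0x09]=0xf6, mem[0x06]=0x2e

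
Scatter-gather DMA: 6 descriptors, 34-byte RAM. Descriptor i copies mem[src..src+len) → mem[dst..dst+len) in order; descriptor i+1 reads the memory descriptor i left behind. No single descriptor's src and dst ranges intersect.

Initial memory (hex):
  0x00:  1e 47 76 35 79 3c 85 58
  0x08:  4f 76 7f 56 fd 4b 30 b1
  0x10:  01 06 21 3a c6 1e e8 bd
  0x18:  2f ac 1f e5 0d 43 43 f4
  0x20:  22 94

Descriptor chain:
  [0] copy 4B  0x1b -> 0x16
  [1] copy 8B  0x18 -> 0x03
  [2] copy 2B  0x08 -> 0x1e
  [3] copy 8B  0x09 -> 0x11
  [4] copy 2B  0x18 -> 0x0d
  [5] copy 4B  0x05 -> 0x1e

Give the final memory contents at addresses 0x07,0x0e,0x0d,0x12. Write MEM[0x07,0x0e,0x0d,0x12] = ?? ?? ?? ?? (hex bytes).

[0] 0x1b->0x16 len=4 : e5 0d 43 43
[1] 0x18->0x03 len=8 : 43 43 1f e5 0d 43 43 f4
[2] 0x08->0x1e len=2 : 43 43
[3] 0x09->0x11 len=8 : 43 f4 56 fd 4b 30 b1 01
[4] 0x18->0x0d len=2 : 01 43
[5] 0x05->0x1e len=4 : 1f e5 0d 43
query mem[0x07]=0x0d, mem[0x0e]=0x43, mem[0x0d]=0x01, mem[0x12]=0xf4

MEM[0x07,0x0e,0x0d,0x12] = 0d 43 01 f4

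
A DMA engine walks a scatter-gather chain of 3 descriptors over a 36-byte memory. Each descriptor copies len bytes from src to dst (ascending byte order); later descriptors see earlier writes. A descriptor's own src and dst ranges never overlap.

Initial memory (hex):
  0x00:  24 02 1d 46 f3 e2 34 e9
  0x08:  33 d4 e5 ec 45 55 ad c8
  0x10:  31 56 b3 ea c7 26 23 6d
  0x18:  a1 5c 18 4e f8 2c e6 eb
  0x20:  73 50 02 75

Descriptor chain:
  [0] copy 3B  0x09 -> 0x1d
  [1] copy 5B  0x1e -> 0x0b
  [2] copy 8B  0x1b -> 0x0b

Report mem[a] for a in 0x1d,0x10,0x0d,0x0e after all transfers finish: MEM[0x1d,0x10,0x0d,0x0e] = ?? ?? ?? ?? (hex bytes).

#0 dst[0x1d+3] := {0xd4,0xe5,0xec}
#1 dst[0x0b+5] := {0xe5,0xec,0x73,0x50,0x02}
#2 dst[0x0b+8] := {0x4e,0xf8,0xd4,0xe5,0xec,0x73,0x50,0x02}
query mem[0x1d]=0xd4, mem[0x10]=0x73, mem[0x0d]=0xd4, mem[0x0e]=0xe5

MEM[0x1d,0x10,0x0d,0x0e] = d4 73 d4 e5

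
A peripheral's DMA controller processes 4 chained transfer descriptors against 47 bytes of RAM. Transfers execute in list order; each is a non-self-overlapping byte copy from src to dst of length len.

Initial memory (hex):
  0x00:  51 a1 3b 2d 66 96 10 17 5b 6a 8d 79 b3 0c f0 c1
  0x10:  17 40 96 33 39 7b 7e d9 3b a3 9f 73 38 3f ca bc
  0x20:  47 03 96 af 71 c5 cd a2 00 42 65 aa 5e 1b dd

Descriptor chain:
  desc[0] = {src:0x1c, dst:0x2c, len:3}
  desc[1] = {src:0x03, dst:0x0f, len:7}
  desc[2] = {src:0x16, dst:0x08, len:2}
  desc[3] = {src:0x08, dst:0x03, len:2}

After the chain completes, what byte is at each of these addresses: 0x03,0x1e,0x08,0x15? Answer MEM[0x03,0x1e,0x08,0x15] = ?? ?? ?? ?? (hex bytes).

D0: mem[0x2c..0x2e] <- [38 3f ca]
D1: mem[0x0f..0x15] <- [2d 66 96 10 17 5b 6a]
D2: mem[0x08..0x09] <- [7e d9]
D3: mem[0x03..0x04] <- [7e d9]
query mem[0x03]=0x7e, mem[0x1e]=0xca, mem[0x08]=0x7e, mem[0x15]=0x6a

MEM[0x03,0x1e,0x08,0x15] = 7e ca 7e 6a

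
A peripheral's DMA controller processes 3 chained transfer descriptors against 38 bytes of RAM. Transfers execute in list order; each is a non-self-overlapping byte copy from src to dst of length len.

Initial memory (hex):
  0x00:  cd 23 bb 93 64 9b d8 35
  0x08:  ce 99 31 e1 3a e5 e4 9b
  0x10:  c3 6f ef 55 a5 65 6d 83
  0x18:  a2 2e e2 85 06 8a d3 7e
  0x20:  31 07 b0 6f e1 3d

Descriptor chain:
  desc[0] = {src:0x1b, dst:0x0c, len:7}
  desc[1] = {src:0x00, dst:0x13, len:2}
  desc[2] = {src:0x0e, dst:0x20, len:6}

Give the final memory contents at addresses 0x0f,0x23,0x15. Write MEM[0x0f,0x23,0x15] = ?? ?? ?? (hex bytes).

MEM[0x0f,0x23,0x15] = d3 31 65

[0] 0x1b->0x0c len=7 : 85 06 8a d3 7e 31 07
[1] 0x00->0x13 len=2 : cd 23
[2] 0x0e->0x20 len=6 : 8a d3 7e 31 07 cd
query mem[0x0f]=0xd3, mem[0x23]=0x31, mem[0x15]=0x65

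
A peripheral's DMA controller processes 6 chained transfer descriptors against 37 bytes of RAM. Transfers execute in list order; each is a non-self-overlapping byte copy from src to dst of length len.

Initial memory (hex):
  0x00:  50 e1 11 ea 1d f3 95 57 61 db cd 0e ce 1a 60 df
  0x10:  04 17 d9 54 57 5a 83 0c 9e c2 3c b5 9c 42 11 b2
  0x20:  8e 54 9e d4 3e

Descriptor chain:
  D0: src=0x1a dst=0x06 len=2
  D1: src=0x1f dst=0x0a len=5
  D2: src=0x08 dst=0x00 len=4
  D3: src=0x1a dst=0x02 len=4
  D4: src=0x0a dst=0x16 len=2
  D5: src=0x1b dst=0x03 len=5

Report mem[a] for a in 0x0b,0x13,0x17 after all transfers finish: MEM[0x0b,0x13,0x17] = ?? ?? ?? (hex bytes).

MEM[0x0b,0x13,0x17] = 8e 54 8e

D0: mem[0x06..0x07] <- [3c b5]
D1: mem[0x0a..0x0e] <- [b2 8e 54 9e d4]
D2: mem[0x00..0x03] <- [61 db b2 8e]
D3: mem[0x02..0x05] <- [3c b5 9c 42]
D4: mem[0x16..0x17] <- [b2 8e]
D5: mem[0x03..0x07] <- [b5 9c 42 11 b2]
query mem[0x0b]=0x8e, mem[0x13]=0x54, mem[0x17]=0x8e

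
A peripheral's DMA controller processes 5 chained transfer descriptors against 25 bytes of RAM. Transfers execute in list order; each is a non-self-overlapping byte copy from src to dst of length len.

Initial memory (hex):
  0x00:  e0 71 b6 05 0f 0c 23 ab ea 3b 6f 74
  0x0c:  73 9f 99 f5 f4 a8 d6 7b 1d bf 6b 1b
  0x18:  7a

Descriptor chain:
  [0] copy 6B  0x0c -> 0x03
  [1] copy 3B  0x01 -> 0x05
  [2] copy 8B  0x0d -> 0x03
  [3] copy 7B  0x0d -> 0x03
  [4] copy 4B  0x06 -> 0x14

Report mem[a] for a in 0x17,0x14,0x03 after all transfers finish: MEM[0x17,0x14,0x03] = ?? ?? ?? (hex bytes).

MEM[0x17,0x14,0x03] = 7b f4 9f

[0] 0x0c->0x03 len=6 : 73 9f 99 f5 f4 a8
[1] 0x01->0x05 len=3 : 71 b6 73
[2] 0x0d->0x03 len=8 : 9f 99 f5 f4 a8 d6 7b 1d
[3] 0x0d->0x03 len=7 : 9f 99 f5 f4 a8 d6 7b
[4] 0x06->0x14 len=4 : f4 a8 d6 7b
query mem[0x17]=0x7b, mem[0x14]=0xf4, mem[0x03]=0x9f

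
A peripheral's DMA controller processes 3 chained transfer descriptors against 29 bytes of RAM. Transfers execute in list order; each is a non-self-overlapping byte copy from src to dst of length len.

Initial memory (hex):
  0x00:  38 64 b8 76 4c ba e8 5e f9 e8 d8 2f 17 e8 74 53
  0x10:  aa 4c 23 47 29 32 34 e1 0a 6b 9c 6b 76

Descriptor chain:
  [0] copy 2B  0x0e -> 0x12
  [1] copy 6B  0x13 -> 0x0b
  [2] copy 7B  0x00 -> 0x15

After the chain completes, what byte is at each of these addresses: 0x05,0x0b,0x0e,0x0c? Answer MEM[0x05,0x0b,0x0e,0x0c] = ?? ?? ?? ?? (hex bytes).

#0 dst[0x12+2] := {0x74,0x53}
#1 dst[0x0b+6] := {0x53,0x29,0x32,0x34,0xe1,0x0a}
#2 dst[0x15+7] := {0x38,0x64,0xb8,0x76,0x4c,0xba,0xe8}
query mem[0x05]=0xba, mem[0x0b]=0x53, mem[0x0e]=0x34, mem[0x0c]=0x29

MEM[0x05,0x0b,0x0e,0x0c] = ba 53 34 29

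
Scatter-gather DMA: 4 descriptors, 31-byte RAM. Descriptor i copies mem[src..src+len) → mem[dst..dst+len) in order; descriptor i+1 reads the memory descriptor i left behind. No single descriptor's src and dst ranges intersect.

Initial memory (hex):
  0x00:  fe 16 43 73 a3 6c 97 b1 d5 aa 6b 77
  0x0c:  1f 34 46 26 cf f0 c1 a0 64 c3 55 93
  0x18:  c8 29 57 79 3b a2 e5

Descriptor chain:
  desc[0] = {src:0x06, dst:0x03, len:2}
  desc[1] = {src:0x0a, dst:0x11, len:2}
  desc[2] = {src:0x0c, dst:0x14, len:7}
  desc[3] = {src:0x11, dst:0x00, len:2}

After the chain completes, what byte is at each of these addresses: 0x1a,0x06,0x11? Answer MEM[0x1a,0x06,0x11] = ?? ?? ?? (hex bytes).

#0 dst[0x03+2] := {0x97,0xb1}
#1 dst[0x11+2] := {0x6b,0x77}
#2 dst[0x14+7] := {0x1f,0x34,0x46,0x26,0xcf,0x6b,0x77}
#3 dst[0x00+2] := {0x6b,0x77}
query mem[0x1a]=0x77, mem[0x06]=0x97, mem[0x11]=0x6b

MEM[0x1a,0x06,0x11] = 77 97 6b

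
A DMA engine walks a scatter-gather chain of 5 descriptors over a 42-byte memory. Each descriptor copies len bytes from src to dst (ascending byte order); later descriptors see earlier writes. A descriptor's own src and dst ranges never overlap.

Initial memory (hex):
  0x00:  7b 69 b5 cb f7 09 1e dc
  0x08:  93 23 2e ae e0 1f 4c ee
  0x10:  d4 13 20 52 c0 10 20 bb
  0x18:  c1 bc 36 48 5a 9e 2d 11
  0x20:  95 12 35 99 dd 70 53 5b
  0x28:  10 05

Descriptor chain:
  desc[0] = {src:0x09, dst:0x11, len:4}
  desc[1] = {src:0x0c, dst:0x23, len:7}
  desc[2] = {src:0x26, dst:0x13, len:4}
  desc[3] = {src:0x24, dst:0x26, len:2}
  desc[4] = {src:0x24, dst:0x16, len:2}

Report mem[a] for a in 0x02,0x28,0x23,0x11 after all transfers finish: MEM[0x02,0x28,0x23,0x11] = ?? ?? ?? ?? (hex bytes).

MEM[0x02,0x28,0x23,0x11] = b5 23 e0 23

D0: mem[0x11..0x14] <- [23 2e ae e0]
D1: mem[0x23..0x29] <- [e0 1f 4c ee d4 23 2e]
D2: mem[0x13..0x16] <- [ee d4 23 2e]
D3: mem[0x26..0x27] <- [1f 4c]
D4: mem[0x16..0x17] <- [1f 4c]
query mem[0x02]=0xb5, mem[0x28]=0x23, mem[0x23]=0xe0, mem[0x11]=0x23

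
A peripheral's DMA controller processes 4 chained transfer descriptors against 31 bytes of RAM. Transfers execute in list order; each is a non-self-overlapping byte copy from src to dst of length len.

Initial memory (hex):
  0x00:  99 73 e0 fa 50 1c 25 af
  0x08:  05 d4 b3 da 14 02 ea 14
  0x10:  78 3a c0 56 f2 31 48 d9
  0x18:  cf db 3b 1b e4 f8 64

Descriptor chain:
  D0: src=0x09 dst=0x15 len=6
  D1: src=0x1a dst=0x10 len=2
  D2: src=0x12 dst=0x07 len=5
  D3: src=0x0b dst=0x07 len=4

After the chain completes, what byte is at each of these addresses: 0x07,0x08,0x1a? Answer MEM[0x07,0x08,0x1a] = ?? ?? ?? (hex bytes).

MEM[0x07,0x08,0x1a] = b3 14 ea

#0 dst[0x15+6] := {0xd4,0xb3,0xda,0x14,0x02,0xea}
#1 dst[0x10+2] := {0xea,0x1b}
#2 dst[0x07+5] := {0xc0,0x56,0xf2,0xd4,0xb3}
#3 dst[0x07+4] := {0xb3,0x14,0x02,0xea}
query mem[0x07]=0xb3, mem[0x08]=0x14, mem[0x1a]=0xea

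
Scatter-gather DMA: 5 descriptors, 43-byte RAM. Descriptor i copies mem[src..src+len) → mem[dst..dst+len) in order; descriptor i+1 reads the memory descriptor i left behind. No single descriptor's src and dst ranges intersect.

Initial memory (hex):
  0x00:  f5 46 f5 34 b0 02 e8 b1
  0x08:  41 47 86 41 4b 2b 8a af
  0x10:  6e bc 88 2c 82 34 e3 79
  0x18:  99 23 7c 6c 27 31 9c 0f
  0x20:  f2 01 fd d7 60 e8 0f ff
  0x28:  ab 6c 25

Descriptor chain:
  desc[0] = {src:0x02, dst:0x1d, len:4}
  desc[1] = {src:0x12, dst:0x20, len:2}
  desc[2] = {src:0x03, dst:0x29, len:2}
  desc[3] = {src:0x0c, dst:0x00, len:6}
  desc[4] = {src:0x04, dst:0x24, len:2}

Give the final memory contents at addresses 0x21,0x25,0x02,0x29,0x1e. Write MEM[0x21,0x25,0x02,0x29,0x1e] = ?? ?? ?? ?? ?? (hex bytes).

[0] 0x02->0x1d len=4 : f5 34 b0 02
[1] 0x12->0x20 len=2 : 88 2c
[2] 0x03->0x29 len=2 : 34 b0
[3] 0x0c->0x00 len=6 : 4b 2b 8a af 6e bc
[4] 0x04->0x24 len=2 : 6e bc
query mem[0x21]=0x2c, mem[0x25]=0xbc, mem[0x02]=0x8a, mem[0x29]=0x34, mem[0x1e]=0x34

MEM[0x21,0x25,0x02,0x29,0x1e] = 2c bc 8a 34 34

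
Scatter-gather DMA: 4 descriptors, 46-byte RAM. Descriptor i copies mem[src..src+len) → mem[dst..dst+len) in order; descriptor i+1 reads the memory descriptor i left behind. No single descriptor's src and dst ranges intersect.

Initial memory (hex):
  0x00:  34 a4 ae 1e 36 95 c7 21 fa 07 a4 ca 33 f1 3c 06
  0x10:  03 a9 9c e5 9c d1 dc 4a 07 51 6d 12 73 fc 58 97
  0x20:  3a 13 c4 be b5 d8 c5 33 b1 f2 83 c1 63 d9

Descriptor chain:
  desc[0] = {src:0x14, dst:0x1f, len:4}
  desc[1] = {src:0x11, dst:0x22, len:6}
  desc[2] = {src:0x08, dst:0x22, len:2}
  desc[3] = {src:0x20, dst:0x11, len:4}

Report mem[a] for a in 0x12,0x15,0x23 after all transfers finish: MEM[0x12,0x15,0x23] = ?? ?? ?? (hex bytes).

MEM[0x12,0x15,0x23] = dc d1 07

#0 dst[0x1f+4] := {0x9c,0xd1,0xdc,0x4a}
#1 dst[0x22+6] := {0xa9,0x9c,0xe5,0x9c,0xd1,0xdc}
#2 dst[0x22+2] := {0xfa,0x07}
#3 dst[0x11+4] := {0xd1,0xdc,0xfa,0x07}
query mem[0x12]=0xdc, mem[0x15]=0xd1, mem[0x23]=0x07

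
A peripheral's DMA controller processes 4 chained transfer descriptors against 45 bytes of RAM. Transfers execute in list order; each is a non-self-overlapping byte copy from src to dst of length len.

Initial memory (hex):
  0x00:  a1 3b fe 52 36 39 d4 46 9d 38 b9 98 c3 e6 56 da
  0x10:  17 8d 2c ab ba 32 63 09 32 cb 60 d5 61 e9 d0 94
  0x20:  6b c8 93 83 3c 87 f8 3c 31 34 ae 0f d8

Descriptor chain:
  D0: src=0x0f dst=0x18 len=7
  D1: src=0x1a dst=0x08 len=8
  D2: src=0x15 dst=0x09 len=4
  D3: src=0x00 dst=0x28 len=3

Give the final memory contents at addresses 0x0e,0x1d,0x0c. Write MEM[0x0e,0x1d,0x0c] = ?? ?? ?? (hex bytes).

MEM[0x0e,0x1d,0x0c] = 6b ba da

#0 dst[0x18+7] := {0xda,0x17,0x8d,0x2c,0xab,0xba,0x32}
#1 dst[0x08+8] := {0x8d,0x2c,0xab,0xba,0x32,0x94,0x6b,0xc8}
#2 dst[0x09+4] := {0x32,0x63,0x09,0xda}
#3 dst[0x28+3] := {0xa1,0x3b,0xfe}
query mem[0x0e]=0x6b, mem[0x1d]=0xba, mem[0x0c]=0xda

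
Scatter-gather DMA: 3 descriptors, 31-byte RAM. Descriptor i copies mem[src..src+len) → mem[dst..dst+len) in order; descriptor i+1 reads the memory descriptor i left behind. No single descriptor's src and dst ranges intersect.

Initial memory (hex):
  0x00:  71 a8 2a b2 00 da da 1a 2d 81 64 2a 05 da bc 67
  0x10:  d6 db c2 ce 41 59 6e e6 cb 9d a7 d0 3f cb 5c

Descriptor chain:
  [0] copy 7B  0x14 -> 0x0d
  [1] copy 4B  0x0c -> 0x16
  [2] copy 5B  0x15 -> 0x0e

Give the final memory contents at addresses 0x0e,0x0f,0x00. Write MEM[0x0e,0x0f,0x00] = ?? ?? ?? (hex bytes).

MEM[0x0e,0x0f,0x00] = 59 05 71

#0 dst[0x0d+7] := {0x41,0x59,0x6e,0xe6,0xcb,0x9d,0xa7}
#1 dst[0x16+4] := {0x05,0x41,0x59,0x6e}
#2 dst[0x0e+5] := {0x59,0x05,0x41,0x59,0x6e}
query mem[0x0e]=0x59, mem[0x0f]=0x05, mem[0x00]=0x71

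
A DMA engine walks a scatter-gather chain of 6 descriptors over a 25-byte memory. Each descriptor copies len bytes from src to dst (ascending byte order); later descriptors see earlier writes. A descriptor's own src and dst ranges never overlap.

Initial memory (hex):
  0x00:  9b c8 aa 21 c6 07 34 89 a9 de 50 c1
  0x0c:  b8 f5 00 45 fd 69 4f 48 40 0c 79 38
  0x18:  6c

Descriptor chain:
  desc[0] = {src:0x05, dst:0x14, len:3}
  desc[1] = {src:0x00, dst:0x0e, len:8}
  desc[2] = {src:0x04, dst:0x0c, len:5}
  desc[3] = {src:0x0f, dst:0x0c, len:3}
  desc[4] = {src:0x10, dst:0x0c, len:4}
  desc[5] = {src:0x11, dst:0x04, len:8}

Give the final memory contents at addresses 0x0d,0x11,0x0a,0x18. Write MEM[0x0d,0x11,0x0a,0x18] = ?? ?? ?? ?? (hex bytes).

MEM[0x0d,0x11,0x0a,0x18] = 21 21 38 6c

#0 dst[0x14+3] := {0x07,0x34,0x89}
#1 dst[0x0e+8] := {0x9b,0xc8,0xaa,0x21,0xc6,0x07,0x34,0x89}
#2 dst[0x0c+5] := {0xc6,0x07,0x34,0x89,0xa9}
#3 dst[0x0c+3] := {0x89,0xa9,0x21}
#4 dst[0x0c+4] := {0xa9,0x21,0xc6,0x07}
#5 dst[0x04+8] := {0x21,0xc6,0x07,0x34,0x89,0x89,0x38,0x6c}
query mem[0x0d]=0x21, mem[0x11]=0x21, mem[0x0a]=0x38, mem[0x18]=0x6c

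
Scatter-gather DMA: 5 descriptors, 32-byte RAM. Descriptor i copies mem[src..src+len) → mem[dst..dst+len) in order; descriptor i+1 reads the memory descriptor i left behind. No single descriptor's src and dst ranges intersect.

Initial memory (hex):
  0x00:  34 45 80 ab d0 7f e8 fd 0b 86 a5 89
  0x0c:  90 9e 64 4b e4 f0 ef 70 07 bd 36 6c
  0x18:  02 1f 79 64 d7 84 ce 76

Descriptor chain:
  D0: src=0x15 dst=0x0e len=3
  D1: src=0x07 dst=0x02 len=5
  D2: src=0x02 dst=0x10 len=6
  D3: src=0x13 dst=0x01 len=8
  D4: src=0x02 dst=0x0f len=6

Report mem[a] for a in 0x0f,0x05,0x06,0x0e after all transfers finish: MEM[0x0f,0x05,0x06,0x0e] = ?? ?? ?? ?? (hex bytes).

MEM[0x0f,0x05,0x06,0x0e] = 89 6c 02 bd

#0 dst[0x0e+3] := {0xbd,0x36,0x6c}
#1 dst[0x02+5] := {0xfd,0x0b,0x86,0xa5,0x89}
#2 dst[0x10+6] := {0xfd,0x0b,0x86,0xa5,0x89,0xfd}
#3 dst[0x01+8] := {0xa5,0x89,0xfd,0x36,0x6c,0x02,0x1f,0x79}
#4 dst[0x0f+6] := {0x89,0xfd,0x36,0x6c,0x02,0x1f}
query mem[0x0f]=0x89, mem[0x05]=0x6c, mem[0x06]=0x02, mem[0x0e]=0xbd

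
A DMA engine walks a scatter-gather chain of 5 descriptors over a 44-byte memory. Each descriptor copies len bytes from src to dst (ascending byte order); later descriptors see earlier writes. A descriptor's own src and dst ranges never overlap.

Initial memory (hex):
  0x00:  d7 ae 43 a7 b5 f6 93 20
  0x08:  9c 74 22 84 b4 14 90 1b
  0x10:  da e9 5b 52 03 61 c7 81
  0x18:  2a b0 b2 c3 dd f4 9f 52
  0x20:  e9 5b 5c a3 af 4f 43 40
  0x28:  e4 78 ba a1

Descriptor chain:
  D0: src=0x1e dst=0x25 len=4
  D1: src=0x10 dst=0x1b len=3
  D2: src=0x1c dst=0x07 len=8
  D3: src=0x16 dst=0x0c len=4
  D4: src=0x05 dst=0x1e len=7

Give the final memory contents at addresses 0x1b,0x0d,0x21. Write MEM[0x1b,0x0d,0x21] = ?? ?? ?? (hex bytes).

MEM[0x1b,0x0d,0x21] = da 81 5b

D0: mem[0x25..0x28] <- [9f 52 e9 5b]
D1: mem[0x1b..0x1d] <- [da e9 5b]
D2: mem[0x07..0x0e] <- [e9 5b 9f 52 e9 5b 5c a3]
D3: mem[0x0c..0x0f] <- [c7 81 2a b0]
D4: mem[0x1e..0x24] <- [f6 93 e9 5b 9f 52 e9]
query mem[0x1b]=0xda, mem[0x0d]=0x81, mem[0x21]=0x5b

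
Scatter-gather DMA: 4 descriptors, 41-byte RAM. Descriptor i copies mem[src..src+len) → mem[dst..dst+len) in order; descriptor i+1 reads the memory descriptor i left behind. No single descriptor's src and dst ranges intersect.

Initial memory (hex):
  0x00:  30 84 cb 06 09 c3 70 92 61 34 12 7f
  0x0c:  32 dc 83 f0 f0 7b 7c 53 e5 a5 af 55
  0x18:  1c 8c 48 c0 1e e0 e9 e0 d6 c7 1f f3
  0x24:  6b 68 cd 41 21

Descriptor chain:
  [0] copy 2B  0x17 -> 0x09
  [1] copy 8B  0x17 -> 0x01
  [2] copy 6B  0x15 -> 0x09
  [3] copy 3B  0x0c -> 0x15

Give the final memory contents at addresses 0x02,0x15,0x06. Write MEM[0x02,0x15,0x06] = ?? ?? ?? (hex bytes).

MEM[0x02,0x15,0x06] = 1c 1c 1e

#0 dst[0x09+2] := {0x55,0x1c}
#1 dst[0x01+8] := {0x55,0x1c,0x8c,0x48,0xc0,0x1e,0xe0,0xe9}
#2 dst[0x09+6] := {0xa5,0xaf,0x55,0x1c,0x8c,0x48}
#3 dst[0x15+3] := {0x1c,0x8c,0x48}
query mem[0x02]=0x1c, mem[0x15]=0x1c, mem[0x06]=0x1e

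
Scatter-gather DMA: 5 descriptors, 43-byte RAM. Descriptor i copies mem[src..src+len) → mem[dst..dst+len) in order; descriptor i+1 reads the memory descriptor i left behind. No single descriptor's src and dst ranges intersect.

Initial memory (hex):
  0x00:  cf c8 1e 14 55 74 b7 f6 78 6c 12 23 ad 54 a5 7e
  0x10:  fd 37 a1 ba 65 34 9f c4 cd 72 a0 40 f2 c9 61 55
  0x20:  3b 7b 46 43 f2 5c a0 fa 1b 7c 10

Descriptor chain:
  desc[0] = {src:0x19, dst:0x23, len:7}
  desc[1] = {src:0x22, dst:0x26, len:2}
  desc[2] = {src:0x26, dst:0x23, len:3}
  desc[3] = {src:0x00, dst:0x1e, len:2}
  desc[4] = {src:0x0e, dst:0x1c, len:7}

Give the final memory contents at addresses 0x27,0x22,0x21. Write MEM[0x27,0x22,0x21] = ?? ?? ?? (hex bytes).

D0: mem[0x23..0x29] <- [72 a0 40 f2 c9 61 55]
D1: mem[0x26..0x27] <- [46 72]
D2: mem[0x23..0x25] <- [46 72 61]
D3: mem[0x1e..0x1f] <- [cf c8]
D4: mem[0x1c..0x22] <- [a5 7e fd 37 a1 ba 65]
query mem[0x27]=0x72, mem[0x22]=0x65, mem[0x21]=0xba

MEM[0x27,0x22,0x21] = 72 65 ba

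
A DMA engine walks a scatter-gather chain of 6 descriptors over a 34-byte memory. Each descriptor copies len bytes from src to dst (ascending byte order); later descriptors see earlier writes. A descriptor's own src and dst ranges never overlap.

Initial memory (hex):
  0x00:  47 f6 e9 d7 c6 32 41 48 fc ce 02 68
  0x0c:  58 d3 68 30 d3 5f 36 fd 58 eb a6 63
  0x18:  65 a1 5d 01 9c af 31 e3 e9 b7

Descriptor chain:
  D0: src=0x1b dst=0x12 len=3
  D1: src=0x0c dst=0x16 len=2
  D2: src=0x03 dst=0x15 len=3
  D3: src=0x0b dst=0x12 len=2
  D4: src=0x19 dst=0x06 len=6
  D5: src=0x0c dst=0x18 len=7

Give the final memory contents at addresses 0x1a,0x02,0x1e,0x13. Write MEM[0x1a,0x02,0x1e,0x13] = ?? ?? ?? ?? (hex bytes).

#0 dst[0x12+3] := {0x01,0x9c,0xaf}
#1 dst[0x16+2] := {0x58,0xd3}
#2 dst[0x15+3] := {0xd7,0xc6,0x32}
#3 dst[0x12+2] := {0x68,0x58}
#4 dst[0x06+6] := {0xa1,0x5d,0x01,0x9c,0xaf,0x31}
#5 dst[0x18+7] := {0x58,0xd3,0x68,0x30,0xd3,0x5f,0x68}
query mem[0x1a]=0x68, mem[0x02]=0xe9, mem[0x1e]=0x68, mem[0x13]=0x58

MEM[0x1a,0x02,0x1e,0x13] = 68 e9 68 58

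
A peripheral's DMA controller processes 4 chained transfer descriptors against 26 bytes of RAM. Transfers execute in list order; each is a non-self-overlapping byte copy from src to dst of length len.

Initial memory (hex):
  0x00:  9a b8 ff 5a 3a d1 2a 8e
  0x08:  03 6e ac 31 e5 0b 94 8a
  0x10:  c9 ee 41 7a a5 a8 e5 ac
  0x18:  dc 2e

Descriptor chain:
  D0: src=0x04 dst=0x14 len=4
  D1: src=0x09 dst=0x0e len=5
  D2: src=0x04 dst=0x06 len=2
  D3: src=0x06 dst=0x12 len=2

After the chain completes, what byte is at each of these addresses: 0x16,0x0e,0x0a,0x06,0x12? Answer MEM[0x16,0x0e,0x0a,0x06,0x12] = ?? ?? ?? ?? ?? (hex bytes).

MEM[0x16,0x0e,0x0a,0x06,0x12] = 2a 6e ac 3a 3a

D0: mem[0x14..0x17] <- [3a d1 2a 8e]
D1: mem[0x0e..0x12] <- [6e ac 31 e5 0b]
D2: mem[0x06..0x07] <- [3a d1]
D3: mem[0x12..0x13] <- [3a d1]
query mem[0x16]=0x2a, mem[0x0e]=0x6e, mem[0x0a]=0xac, mem[0x06]=0x3a, mem[0x12]=0x3a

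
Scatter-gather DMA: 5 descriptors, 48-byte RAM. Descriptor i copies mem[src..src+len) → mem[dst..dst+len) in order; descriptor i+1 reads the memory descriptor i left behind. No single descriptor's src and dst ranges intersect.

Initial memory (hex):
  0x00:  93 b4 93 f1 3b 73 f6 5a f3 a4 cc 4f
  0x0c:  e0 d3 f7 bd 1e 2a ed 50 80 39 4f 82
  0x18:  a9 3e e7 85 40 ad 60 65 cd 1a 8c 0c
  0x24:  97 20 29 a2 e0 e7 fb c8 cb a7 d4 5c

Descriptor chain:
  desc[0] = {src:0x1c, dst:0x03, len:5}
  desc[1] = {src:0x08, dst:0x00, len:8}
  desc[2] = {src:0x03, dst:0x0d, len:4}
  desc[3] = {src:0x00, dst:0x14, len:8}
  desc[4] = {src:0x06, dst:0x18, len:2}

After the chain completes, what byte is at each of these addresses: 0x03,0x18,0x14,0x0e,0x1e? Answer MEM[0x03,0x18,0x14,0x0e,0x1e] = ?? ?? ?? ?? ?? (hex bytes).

MEM[0x03,0x18,0x14,0x0e,0x1e] = 4f f7 f3 e0 60

[0] 0x1c->0x03 len=5 : 40 ad 60 65 cd
[1] 0x08->0x00 len=8 : f3 a4 cc 4f e0 d3 f7 bd
[2] 0x03->0x0d len=4 : 4f e0 d3 f7
[3] 0x00->0x14 len=8 : f3 a4 cc 4f e0 d3 f7 bd
[4] 0x06->0x18 len=2 : f7 bd
query mem[0x03]=0x4f, mem[0x18]=0xf7, mem[0x14]=0xf3, mem[0x0e]=0xe0, mem[0x1e]=0x60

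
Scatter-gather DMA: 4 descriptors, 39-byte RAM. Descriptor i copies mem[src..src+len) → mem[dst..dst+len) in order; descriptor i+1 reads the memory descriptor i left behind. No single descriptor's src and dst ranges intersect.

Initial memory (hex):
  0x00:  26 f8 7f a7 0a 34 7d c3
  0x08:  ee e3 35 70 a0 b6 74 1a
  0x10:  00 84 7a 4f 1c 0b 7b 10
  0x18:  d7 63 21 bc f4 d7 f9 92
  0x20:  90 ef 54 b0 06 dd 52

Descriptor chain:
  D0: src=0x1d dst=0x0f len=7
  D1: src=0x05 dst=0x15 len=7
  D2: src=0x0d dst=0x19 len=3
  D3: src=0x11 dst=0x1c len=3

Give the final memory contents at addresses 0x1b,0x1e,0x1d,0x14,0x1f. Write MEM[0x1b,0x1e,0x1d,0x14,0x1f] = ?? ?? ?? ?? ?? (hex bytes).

D0: mem[0x0f..0x15] <- [d7 f9 92 90 ef 54 b0]
D1: mem[0x15..0x1b] <- [34 7d c3 ee e3 35 70]
D2: mem[0x19..0x1b] <- [b6 74 d7]
D3: mem[0x1c..0x1e] <- [92 90 ef]
query mem[0x1b]=0xd7, mem[0x1e]=0xef, mem[0x1d]=0x90, mem[0x14]=0x54, mem[0x1f]=0x92

MEM[0x1b,0x1e,0x1d,0x14,0x1f] = d7 ef 90 54 92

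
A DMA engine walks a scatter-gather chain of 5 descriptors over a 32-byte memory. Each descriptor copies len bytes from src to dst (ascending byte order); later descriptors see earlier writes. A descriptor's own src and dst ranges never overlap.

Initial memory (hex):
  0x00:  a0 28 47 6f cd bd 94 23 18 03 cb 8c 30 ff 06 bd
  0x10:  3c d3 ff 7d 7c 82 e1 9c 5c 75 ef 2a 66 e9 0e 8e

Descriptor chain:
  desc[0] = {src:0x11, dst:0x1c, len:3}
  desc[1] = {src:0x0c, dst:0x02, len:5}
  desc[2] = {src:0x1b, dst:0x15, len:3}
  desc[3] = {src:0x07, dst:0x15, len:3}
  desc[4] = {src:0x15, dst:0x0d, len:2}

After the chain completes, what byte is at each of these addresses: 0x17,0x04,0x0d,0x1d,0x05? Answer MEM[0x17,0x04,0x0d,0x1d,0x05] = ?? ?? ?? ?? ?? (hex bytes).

#0 dst[0x1c+3] := {0xd3,0xff,0x7d}
#1 dst[0x02+5] := {0x30,0xff,0x06,0xbd,0x3c}
#2 dst[0x15+3] := {0x2a,0xd3,0xff}
#3 dst[0x15+3] := {0x23,0x18,0x03}
#4 dst[0x0d+2] := {0x23,0x18}
query mem[0x17]=0x03, mem[0x04]=0x06, mem[0x0d]=0x23, mem[0x1d]=0xff, mem[0x05]=0xbd

MEM[0x17,0x04,0x0d,0x1d,0x05] = 03 06 23 ff bd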